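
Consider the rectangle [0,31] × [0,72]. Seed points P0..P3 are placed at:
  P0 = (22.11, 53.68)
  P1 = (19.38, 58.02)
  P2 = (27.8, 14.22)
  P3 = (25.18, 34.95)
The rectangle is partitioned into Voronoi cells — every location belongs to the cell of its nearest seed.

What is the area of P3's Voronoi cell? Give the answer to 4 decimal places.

Area of P3's cell: 613.3028

1. box [0,31]×[0,72]: [(0, 0) (31, 0) (31, 72) (0, 72)]
2. ⊥bis P3·P0 via (23.645,44.315): [(0, 40.4394) (0, 0) (31, 0) (31, 45.5205)]  |A|=1332.379
3. ⊥bis P3·P1 via (22.28,46.485): [(0, 40.4394) (0, 0) (31, 0) (31, 45.5205)]  |A|=1332.379
4. ⊥bis P3·P2 via (26.49,24.585): [(0, 40.4394) (0, 21.237) (31, 25.155) (31, 45.5205)]  |A|=613.3028
5. canonical 4-gon: [(0, 40.4394) (0, 21.237) (31, 25.155) (31, 45.5205)]
6. shoelace: 613.3028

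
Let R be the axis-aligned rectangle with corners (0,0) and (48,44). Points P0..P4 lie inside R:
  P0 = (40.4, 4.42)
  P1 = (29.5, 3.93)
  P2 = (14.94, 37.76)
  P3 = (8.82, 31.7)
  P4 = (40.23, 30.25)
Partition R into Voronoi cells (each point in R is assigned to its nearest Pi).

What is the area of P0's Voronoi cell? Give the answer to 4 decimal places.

Area of P0's cell: 229.8003

1. box [0,48]×[0,44]: [(0, 0) (48, 0) (48, 44) (0, 44)]
2. ⊥bis P0·P1 via (34.95,4.175): [(35.1377, 0) (48, 0) (48, 44) (33.1597, 44)]  |A|=609.4575
3. ⊥bis P0·P2 via (27.67,21.09): [(33.9732, 25.9034) (35.1377, 0) (48, 0) (48, 36.6149)]  |A|=423.3841
4. ⊥bis P0·P3 via (24.61,18.06): [(33.9732, 25.9034) (35.1377, 0) (48, 0) (48, 36.6149)]  |A|=423.3841
5. ⊥bis P0·P4 via (40.315,17.335): [(34.3602, 17.2958) (35.1377, 0) (48, 0) (48, 17.3856)]  |A|=229.8003
6. canonical 4-gon: [(34.3602, 17.2958) (35.1377, 0) (48, 0) (48, 17.3856)]
7. shoelace: 229.8003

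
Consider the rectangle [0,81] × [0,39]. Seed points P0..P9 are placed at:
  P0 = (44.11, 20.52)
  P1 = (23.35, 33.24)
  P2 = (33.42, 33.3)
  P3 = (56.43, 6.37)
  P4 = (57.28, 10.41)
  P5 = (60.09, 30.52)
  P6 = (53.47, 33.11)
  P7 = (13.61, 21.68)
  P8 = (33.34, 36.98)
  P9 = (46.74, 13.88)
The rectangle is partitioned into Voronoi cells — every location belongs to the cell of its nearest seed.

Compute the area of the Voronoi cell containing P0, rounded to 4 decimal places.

Area of P0's cell: 254.3071

1. box [0,81]×[0,39]: [(0, 0) (81, 0) (81, 39) (0, 39)]
2. ⊥bis P0·P1 via (33.73,26.88): [(17.2602, 0) (81, 0) (81, 39) (41.1561, 39)]  |A|=2019.8821
3. ⊥bis P0·P2 via (38.765,26.91): [(28.4742, 18.3021) (17.2602, 0) (81, 0) (81, 39) (53.2187, 39)]  |A|=1895.0471
4. ⊥bis P0·P3 via (50.27,13.445): [(28.4742, 18.3021) (17.2602, 0) (34.8279, 0) (79.6209, 39) (53.2187, 39)]  |A|=967.7988
5. ⊥bis P0·P4 via (50.695,15.465): [(28.4742, 18.3021) (17.2602, 0) (34.8279, 0) (46.8756, 10.4896) (68.7617, 39) (53.2187, 39)]  |A|=812.9991
6. ⊥bis P0·P5 via (52.1,25.52): [(46.9472, 33.7541) (28.4742, 18.3021) (17.2602, 0) (34.8279, 0) (46.8756, 10.4896) (54.9355, 20.9889)]  |A|=612.0449
7. ⊥bis P0·P6 via (48.79,26.815): [(53.4642, 23.34) (43.4223, 30.8056) (28.4742, 18.3021) (17.2602, 0) (34.8279, 0) (46.8756, 10.4896) (54.9355, 20.9889)]  |A|=584.0824
8. ⊥bis P0·P7 via (28.86,21.1): [(53.4642, 23.34) (43.4223, 30.8056) (28.7628, 18.5435) (28.0575, 0) (34.8279, 0) (46.8756, 10.4896) (54.9355, 20.9889)]  |A|=482.6848
9. ⊥bis P0·P8 via (38.725,28.75): [(53.4642, 23.34) (43.4223, 30.8056) (28.7628, 18.5435) (28.0575, 0) (34.8279, 0) (46.8756, 10.4896) (54.9355, 20.9889)]  |A|=482.6848
10. ⊥bis P0·P9 via (45.425,17.2): [(53.4642, 23.34) (43.4223, 30.8056) (28.7628, 18.5435) (28.456, 10.4789) (54.9112, 20.9573) (54.9355, 20.9889)]  |A|=254.3071
11. canonical 6-gon: [(53.4642, 23.34) (43.4223, 30.8056) (28.7628, 18.5435) (28.456, 10.4789) (54.9112, 20.9573) (54.9355, 20.9889)]
12. shoelace: 254.3071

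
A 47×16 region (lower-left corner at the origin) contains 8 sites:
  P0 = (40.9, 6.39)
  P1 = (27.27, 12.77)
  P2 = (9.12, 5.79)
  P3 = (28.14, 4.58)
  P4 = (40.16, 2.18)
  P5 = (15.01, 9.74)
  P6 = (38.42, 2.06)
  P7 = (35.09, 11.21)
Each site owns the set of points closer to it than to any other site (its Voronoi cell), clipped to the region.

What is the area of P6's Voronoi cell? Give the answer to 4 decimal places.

Area of P6's cell: 34.3975

1. box [0,47]×[0,16]: [(0, 0) (47, 0) (47, 16) (0, 16)]
2. ⊥bis P6·P0 via (39.66,4.225): [(0, 0) (47, 0) (47, 0.021) (19.1012, 16) (0, 16)]  |A|=529.1032
3. ⊥bis P6·P1 via (32.845,7.415): [(25.7226, 0) (47, 0) (47, 0.021) (33.287, 7.8751)]  |A|=83.9254
4. ⊥bis P6·P2 via (23.77,3.925): [(25.7226, 0) (47, 0) (47, 0.021) (33.287, 7.8751)]  |A|=83.9254
5. ⊥bis P6·P3 via (33.28,3.32): [(32.4661, 0) (47, 0) (47, 0.021) (34.26, 7.3178)]  |A|=53.3121
6. ⊥bis P6·P4 via (39.29,2.12): [(32.4661, 0) (39.4362, 0) (39.1236, 4.5322) (34.26, 7.3178)]  |A|=36.089
7. ⊥bis P6·P5 via (26.715,5.9): [(32.4661, 0) (39.4362, 0) (39.1236, 4.5322) (34.26, 7.3178)]  |A|=36.089
8. ⊥bis P6·P7 via (36.755,6.635): [(33.8318, 5.5712) (32.4661, 0) (39.4362, 0) (39.1236, 4.5322) (35.9584, 6.3451)]  |A|=34.3975
9. canonical 5-gon: [(33.8318, 5.5712) (32.4661, 0) (39.4362, 0) (39.1236, 4.5322) (35.9584, 6.3451)]
10. shoelace: 34.3975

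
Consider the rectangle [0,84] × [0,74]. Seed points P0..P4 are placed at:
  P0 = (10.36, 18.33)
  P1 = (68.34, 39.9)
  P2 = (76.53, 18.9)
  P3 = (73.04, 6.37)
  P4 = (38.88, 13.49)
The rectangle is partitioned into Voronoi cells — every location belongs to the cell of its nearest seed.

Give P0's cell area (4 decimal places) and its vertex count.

1. box [0,84]×[0,74]: [(0, 0) (84, 0) (84, 74) (0, 74)]
2. ⊥bis P0·P1 via (39.35,29.115): [(0, 0) (50.1815, 0) (22.6517, 74) (0, 74)]  |A|=2694.8272
3. ⊥bis P0·P2 via (43.445,18.615): [(0, 0) (43.6054, 0) (43.4495, 18.0956) (22.6517, 74) (0, 74)]  |A|=2635.3274
4. ⊥bis P0·P3 via (41.7,12.35): [(0, 0) (39.3435, 0) (43.0178, 19.2561) (22.6517, 74) (0, 74)]  |A|=2590.4783
5. ⊥bis P0·P4 via (24.62,15.91): [(0, 0) (21.92, 0) (30.7733, 52.169) (22.6517, 74) (0, 74)]  |A|=1957.64
6. canonical 5-gon: [(0, 0) (21.92, 0) (30.7733, 52.169) (22.6517, 74) (0, 74)]
7. shoelace: 1957.64

Area of P0's cell: 1957.6400 (5 vertices)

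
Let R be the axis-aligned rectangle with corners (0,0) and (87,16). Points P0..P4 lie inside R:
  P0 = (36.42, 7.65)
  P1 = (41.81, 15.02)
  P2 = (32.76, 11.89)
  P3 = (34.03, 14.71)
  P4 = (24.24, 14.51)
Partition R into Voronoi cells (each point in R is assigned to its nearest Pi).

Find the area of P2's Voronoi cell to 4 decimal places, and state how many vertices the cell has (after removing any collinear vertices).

1. box [0,87]×[0,16]: [(0, 0) (87, 0) (87, 16) (0, 16)]
2. ⊥bis P2·P0 via (34.59,9.77): [(0, 0) (23.2717, 0) (41.8073, 16) (0, 16)]  |A|=520.6321
3. ⊥bis P2·P1 via (37.285,13.455): [(0, 0) (23.2717, 0) (37.6469, 12.4087) (36.4048, 16) (0, 16)]  |A|=510.9312
4. ⊥bis P2·P3 via (33.395,13.3): [(0, 0) (23.2717, 0) (36.8676, 11.7361) (27.3997, 16) (0, 16)]  |A|=489.9158
5. ⊥bis P2·P4 via (28.5,13.2): [(24.8633, 1.3739) (36.8676, 11.7361) (29.1225, 15.2242)]  |A|=61.0647
6. canonical 3-gon: [(24.8633, 1.3739) (36.8676, 11.7361) (29.1225, 15.2242)]
7. shoelace: 61.0647

Area of P2's cell: 61.0647 (3 vertices)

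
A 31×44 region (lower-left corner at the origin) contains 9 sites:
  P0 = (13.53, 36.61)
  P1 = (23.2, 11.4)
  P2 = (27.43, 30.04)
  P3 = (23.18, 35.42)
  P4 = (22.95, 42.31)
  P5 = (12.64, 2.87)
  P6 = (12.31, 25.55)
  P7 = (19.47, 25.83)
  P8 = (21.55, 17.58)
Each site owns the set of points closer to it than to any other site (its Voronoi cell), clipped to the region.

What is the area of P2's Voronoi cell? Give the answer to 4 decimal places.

1. box [0,31]×[0,44]: [(0, 0) (31, 0) (31, 44) (0, 44)]
2. ⊥bis P2·P0 via (20.48,33.325): [(4.7285, 0) (31, 0) (31, 44) (25.5257, 44)]  |A|=698.4074
3. ⊥bis P2·P1 via (25.315,20.72): [(15.5676, 22.932) (31, 19.4299) (31, 44) (25.5257, 44)]  |A|=247.2543
4. ⊥bis P2·P3 via (25.305,32.73): [(17.1561, 26.2927) (15.5676, 22.932) (31, 19.4299) (31, 37.2288)]  |A|=151.9166
5. ⊥bis P2·P4 via (25.19,36.175): [(17.1561, 26.2927) (15.5676, 22.932) (31, 19.4299) (31, 37.2288)]  |A|=151.9166
6. ⊥bis P2·P5 via (20.035,16.455): [(17.1561, 26.2927) (15.5676, 22.932) (31, 19.4299) (31, 37.2288)]  |A|=151.9166
7. ⊥bis P2·P6 via (19.87,27.795): [(19.7157, 28.3146) (21.7293, 21.5337) (31, 19.4299) (31, 37.2288)]  |A|=129.7382
8. ⊥bis P2·P7 via (23.45,27.935): [(22.2079, 30.2834) (27.5321, 20.2169) (31, 19.4299) (31, 37.2288)]  |A|=93.6048
9. ⊥bis P2·P8 via (24.49,23.81): [(22.2079, 30.2834) (26.0114, 23.092) (31, 20.7379) (31, 37.2288)]  |A|=85.9553
10. canonical 4-gon: [(22.2079, 30.2834) (26.0114, 23.092) (31, 20.7379) (31, 37.2288)]
11. shoelace: 85.9553

Area of P2's cell: 85.9553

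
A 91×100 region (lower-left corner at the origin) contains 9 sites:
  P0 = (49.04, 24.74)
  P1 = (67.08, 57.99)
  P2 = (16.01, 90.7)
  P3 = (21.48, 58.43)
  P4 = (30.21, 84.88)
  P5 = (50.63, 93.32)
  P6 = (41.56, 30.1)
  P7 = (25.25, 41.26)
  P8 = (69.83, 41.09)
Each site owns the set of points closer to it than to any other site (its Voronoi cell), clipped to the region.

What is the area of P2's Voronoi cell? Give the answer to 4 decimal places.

1. box [0,91]×[0,100]: [(0, 0) (91, 0) (91, 100) (0, 100)]
2. ⊥bis P2·P0 via (32.525,57.72): [(0, 41.4328) (91, 87.0018) (91, 100) (0, 100)]  |A|=3256.2225
3. ⊥bis P2·P1 via (41.545,74.345): [(0, 41.4328) (30.128, 56.5197) (57.9769, 100) (0, 100)]  |A|=2142.6818
4. ⊥bis P2·P3 via (18.745,74.565): [(0, 71.3876) (44.4799, 78.9273) (57.9769, 100) (0, 100)]  |A|=1247.2045
5. ⊥bis P2·P4 via (23.11,87.79): [(0, 71.3876) (17.6108, 74.3727) (28.1144, 100) (0, 100)]  |A|=612.1911
6. ⊥bis P2·P5 via (33.32,92.01): [(0, 71.3876) (17.6108, 74.3727) (28.1144, 100) (0, 100)]  |A|=612.1911
7. ⊥bis P2·P6 via (28.785,60.4): [(0, 71.3876) (17.6108, 74.3727) (28.1144, 100) (0, 100)]  |A|=612.1911
8. ⊥bis P2·P7 via (20.63,65.98): [(0, 71.3876) (17.6108, 74.3727) (28.1144, 100) (0, 100)]  |A|=612.1911
9. ⊥bis P2·P8 via (42.92,65.895): [(0, 71.3876) (17.6108, 74.3727) (28.1144, 100) (0, 100)]  |A|=612.1911
10. canonical 4-gon: [(0, 71.3876) (17.6108, 74.3727) (28.1144, 100) (0, 100)]
11. shoelace: 612.1911

Area of P2's cell: 612.1911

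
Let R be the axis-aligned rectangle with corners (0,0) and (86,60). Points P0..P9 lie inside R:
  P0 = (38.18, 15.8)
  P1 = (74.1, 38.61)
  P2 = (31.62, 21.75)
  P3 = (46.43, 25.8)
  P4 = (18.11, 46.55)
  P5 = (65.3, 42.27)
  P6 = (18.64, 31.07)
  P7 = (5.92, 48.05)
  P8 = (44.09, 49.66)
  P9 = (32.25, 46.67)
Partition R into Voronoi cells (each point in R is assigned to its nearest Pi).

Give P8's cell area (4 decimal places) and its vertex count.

Area of P8's cell: 393.2115 (4 vertices)

1. box [0,86]×[0,60]: [(0, 0) (86, 0) (86, 60) (0, 60)]
2. ⊥bis P8·P0 via (41.135,32.73): [(0, 39.9098) (86, 24.8992) (86, 60) (0, 60)]  |A|=2373.2148
3. ⊥bis P8·P1 via (59.095,44.135): [(0, 39.9098) (54.0646, 30.4732) (64.9367, 60) (0, 60)]  |A|=1501.769
4. ⊥bis P8·P2 via (37.855,35.705): [(0, 52.6184) (46.6796, 31.7622) (54.0646, 30.4732) (64.9367, 60) (0, 60)]  |A|=1205.1538
5. ⊥bis P8·P3 via (45.26,37.73): [(0, 52.6184) (35.4713, 36.77) (57.1666, 38.8977) (64.9367, 60) (0, 60)]  |A|=1105.8009
6. ⊥bis P8·P4 via (31.1,48.105): [(32.2865, 38.1929) (35.4713, 36.77) (57.1666, 38.8977) (64.9367, 60) (29.6761, 60)]  |A|=663.0632
7. ⊥bis P8·P5 via (54.695,45.965): [(32.2865, 38.1929) (35.4713, 36.77) (52.058, 38.3967) (59.5851, 60) (29.6761, 60)]  |A|=553.3029
8. ⊥bis P8·P6 via (31.365,40.365): [(32.1562, 39.2818) (33.2738, 37.7519) (35.4713, 36.77) (52.058, 38.3967) (59.5851, 60) (29.6761, 60)]  |A|=552.7942
9. ⊥bis P8·P7 via (25.005,48.855): [(32.1562, 39.2818) (33.2738, 37.7519) (35.4713, 36.77) (52.058, 38.3967) (59.5851, 60) (29.6761, 60)]  |A|=552.7942
10. ⊥bis P8·P9 via (38.17,48.165): [(40.9129, 37.3037) (52.058, 38.3967) (59.5851, 60) (35.1813, 60)]  |A|=393.2115
11. canonical 4-gon: [(40.9129, 37.3037) (52.058, 38.3967) (59.5851, 60) (35.1813, 60)]
12. shoelace: 393.2115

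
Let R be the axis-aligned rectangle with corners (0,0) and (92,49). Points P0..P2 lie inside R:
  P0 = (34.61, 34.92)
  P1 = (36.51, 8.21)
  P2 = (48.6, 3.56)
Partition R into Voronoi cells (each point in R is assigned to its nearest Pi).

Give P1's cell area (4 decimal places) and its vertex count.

Area of P1's cell: 919.5488 (4 vertices)

1. box [0,92]×[0,49]: [(0, 0) (92, 0) (92, 49) (0, 49)]
2. ⊥bis P1·P0 via (35.56,21.565): [(0, 19.0355) (0, 0) (92, 0) (92, 25.5798)]  |A|=2052.3032
3. ⊥bis P1·P2 via (42.555,5.885): [(48.9522, 22.5176) (0, 19.0355) (0, 0) (40.2915, 0)]  |A|=919.5488
4. canonical 4-gon: [(48.9522, 22.5176) (0, 19.0355) (0, 0) (40.2915, 0)]
5. shoelace: 919.5488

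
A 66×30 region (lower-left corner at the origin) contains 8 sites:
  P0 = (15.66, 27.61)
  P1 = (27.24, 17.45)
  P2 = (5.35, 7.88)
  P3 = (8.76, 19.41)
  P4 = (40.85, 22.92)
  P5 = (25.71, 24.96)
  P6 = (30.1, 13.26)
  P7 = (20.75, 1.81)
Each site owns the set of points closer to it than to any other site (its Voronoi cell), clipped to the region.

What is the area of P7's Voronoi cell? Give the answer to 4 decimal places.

Area of P7's cell: 164.2996

1. box [0,66]×[0,30]: [(0, 0) (66, 0) (66, 30) (0, 30)]
2. ⊥bis P7·P0 via (18.205,14.71): [(0, 11.1184) (0, 0) (66, 0) (66, 24.1393)]  |A|=1163.5047
3. ⊥bis P7·P1 via (23.995,9.63): [(13.832, 13.8473) (0, 11.1184) (0, 0) (47.202, 0)]  |A|=403.7037
4. ⊥bis P7·P2 via (13.05,4.845): [(16.2094, 12.8607) (11.1403, 0) (47.202, 0)]  |A|=231.8892
5. ⊥bis P7·P3 via (14.755,10.61): [(17.3587, 12.3838) (15.5306, 11.1384) (11.1403, 0) (47.202, 0)]  |A|=230.7376
6. ⊥bis P7·P4 via (30.8,12.365): [(41.1479, 2.5122) (17.3587, 12.3838) (15.5306, 11.1384) (11.1403, 0) (43.7863, 0)]  |A|=226.4472
7. ⊥bis P7·P5 via (23.23,13.385): [(41.1479, 2.5122) (17.3587, 12.3838) (15.5306, 11.1384) (11.1403, 0) (43.7863, 0)]  |A|=226.4472
8. ⊥bis P7·P6 via (25.425,7.535): [(21.6862, 10.588) (17.3587, 12.3838) (15.5306, 11.1384) (11.1403, 0) (34.6524, 0)]  |A|=164.2996
9. canonical 5-gon: [(21.6862, 10.588) (17.3587, 12.3838) (15.5306, 11.1384) (11.1403, 0) (34.6524, 0)]
10. shoelace: 164.2996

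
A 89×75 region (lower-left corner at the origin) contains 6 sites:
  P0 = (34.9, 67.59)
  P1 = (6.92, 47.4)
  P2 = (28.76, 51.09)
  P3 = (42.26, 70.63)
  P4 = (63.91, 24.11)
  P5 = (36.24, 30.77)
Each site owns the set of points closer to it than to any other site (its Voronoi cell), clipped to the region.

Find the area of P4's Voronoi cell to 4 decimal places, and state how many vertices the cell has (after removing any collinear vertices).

Area of P4's cell: 2186.0048 (4 vertices)

1. box [0,89]×[0,75]: [(0, 0) (89, 0) (89, 75) (0, 75)]
2. ⊥bis P4·P0 via (49.405,45.85): [(0, 12.8868) (0, 0) (89, 0) (89, 72.2679)]  |A|=3789.3857
3. ⊥bis P4·P1 via (35.415,35.755): [(35.8425, 36.801) (20.8031, 0) (89, 0) (89, 72.2679)]  |A|=3175.6506
4. ⊥bis P4·P2 via (46.335,37.6): [(56.092, 50.3116) (24.5933, 9.2745) (20.8031, 0) (89, 0) (89, 72.2679)]  |A|=2972.9424
5. ⊥bis P4·P3 via (53.085,47.37): [(54.2505, 47.9124) (24.5933, 9.2745) (20.8031, 0) (89, 0) (89, 64.0845)]  |A|=2811.4983
6. ⊥bis P4·P5 via (50.075,27.44): [(55.0975, 48.3066) (43.4704, 0) (89, 0) (89, 64.0845)]  |A|=2186.0048
7. canonical 4-gon: [(55.0975, 48.3066) (43.4704, 0) (89, 0) (89, 64.0845)]
8. shoelace: 2186.0048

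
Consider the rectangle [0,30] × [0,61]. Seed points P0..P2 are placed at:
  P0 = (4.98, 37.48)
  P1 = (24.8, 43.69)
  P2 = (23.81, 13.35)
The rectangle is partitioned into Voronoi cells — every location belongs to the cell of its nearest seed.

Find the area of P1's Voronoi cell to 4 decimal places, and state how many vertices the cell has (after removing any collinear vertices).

1. box [0,30]×[0,61]: [(0, 0) (30, 0) (30, 61) (0, 61)]
2. ⊥bis P1·P0 via (14.89,40.585): [(27.6061, 0) (30, 0) (30, 61) (8.4936, 61)]  |A|=728.9603
3. ⊥bis P1·P2 via (24.305,28.52): [(18.612, 28.7058) (30, 28.3342) (30, 61) (8.4936, 61)]  |A|=533.266
4. canonical 4-gon: [(18.612, 28.7058) (30, 28.3342) (30, 61) (8.4936, 61)]
5. shoelace: 533.266

Area of P1's cell: 533.2660 (4 vertices)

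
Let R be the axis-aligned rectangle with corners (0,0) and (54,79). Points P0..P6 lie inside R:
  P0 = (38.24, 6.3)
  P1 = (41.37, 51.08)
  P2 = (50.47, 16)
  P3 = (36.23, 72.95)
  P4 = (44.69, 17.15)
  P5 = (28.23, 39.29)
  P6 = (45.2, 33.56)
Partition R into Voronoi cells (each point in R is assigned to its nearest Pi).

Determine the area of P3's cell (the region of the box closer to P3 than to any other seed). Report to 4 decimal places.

Area of P3's cell: 941.6415

1. box [0,54]×[0,79]: [(0, 0) (54, 0) (54, 79) (0, 79)]
2. ⊥bis P3·P0 via (37.235,39.625): [(0, 38.5021) (54, 40.1306) (54, 79) (0, 79)]  |A|=2142.9178
3. ⊥bis P3·P1 via (38.8,62.015): [(0, 52.896) (54, 65.5874) (54, 79) (0, 79)]  |A|=1066.948
4. ⊥bis P3·P2 via (43.35,44.475): [(0, 52.896) (54, 65.5874) (54, 79) (0, 79)]  |A|=1066.948
5. ⊥bis P3·P4 via (40.46,45.05): [(0, 52.896) (54, 65.5874) (54, 79) (0, 79)]  |A|=1066.948
6. ⊥bis P3·P5 via (32.23,56.12): [(0, 63.7801) (23.0256, 58.3076) (54, 65.5874) (54, 79) (0, 79)]  |A|=941.6415
7. ⊥bis P3·P6 via (40.715,53.255): [(0, 63.7801) (23.0256, 58.3076) (54, 65.5874) (54, 79) (0, 79)]  |A|=941.6415
8. canonical 5-gon: [(0, 63.7801) (23.0256, 58.3076) (54, 65.5874) (54, 79) (0, 79)]
9. shoelace: 941.6415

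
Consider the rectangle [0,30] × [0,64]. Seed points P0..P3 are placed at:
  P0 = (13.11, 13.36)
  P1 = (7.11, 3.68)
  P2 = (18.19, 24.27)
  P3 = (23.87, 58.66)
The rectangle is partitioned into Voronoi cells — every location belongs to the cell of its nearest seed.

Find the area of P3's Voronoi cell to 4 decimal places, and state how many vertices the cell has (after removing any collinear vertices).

1. box [0,30]×[0,64]: [(0, 0) (30, 0) (30, 64) (0, 64)]
2. ⊥bis P3·P0 via (18.49,36.01): [(0, 40.4019) (30, 33.2761) (30, 64) (0, 64)]  |A|=814.8309
3. ⊥bis P3·P1 via (15.49,31.17): [(0, 40.4019) (30, 33.2761) (30, 64) (0, 64)]  |A|=814.8309
4. ⊥bis P3·P2 via (21.03,41.465): [(0, 44.9384) (30, 39.9835) (30, 64) (0, 64)]  |A|=646.1718
5. canonical 4-gon: [(0, 44.9384) (30, 39.9835) (30, 64) (0, 64)]
6. shoelace: 646.1718

Area of P3's cell: 646.1718 (4 vertices)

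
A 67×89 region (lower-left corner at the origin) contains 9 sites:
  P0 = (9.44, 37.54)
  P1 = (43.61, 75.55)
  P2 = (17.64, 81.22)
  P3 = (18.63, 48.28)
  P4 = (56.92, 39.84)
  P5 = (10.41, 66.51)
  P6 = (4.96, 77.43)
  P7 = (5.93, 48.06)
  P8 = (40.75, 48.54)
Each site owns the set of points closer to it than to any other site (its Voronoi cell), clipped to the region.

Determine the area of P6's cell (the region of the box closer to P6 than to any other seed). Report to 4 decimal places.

1. box [0,67]×[0,89]: [(0, 0) (67, 0) (67, 89) (0, 89)]
2. ⊥bis P6·P0 via (7.2,57.485): [(0, 56.6764) (67, 64.2011) (67, 89) (0, 89)]  |A|=1913.6056
3. ⊥bis P6·P1 via (24.285,76.49): [(0, 56.6764) (23.4493, 59.3099) (24.8935, 89) (0, 89)]  |A|=748.5285
4. ⊥bis P6·P2 via (11.3,79.325): [(0, 56.6764) (17.4827, 58.6398) (8.4082, 89) (0, 89)]  |A|=410.1891
5. ⊥bis P6·P3 via (11.795,62.855): [(0, 57.3237) (15.6785, 64.6762) (8.4082, 89) (0, 89)]  |A|=350.5777
6. ⊥bis P6·P4 via (30.94,58.635): [(0, 57.3237) (15.6785, 64.6762) (8.4082, 89) (0, 89)]  |A|=350.5777
7. ⊥bis P6·P5 via (7.685,71.97): [(0, 68.1345) (12.7437, 74.4947) (8.4082, 89) (0, 89)]  |A|=193.9335
8. ⊥bis P6·P7 via (5.445,62.745): [(0, 68.1345) (12.7437, 74.4947) (8.4082, 89) (0, 89)]  |A|=193.9335
9. ⊥bis P6·P8 via (22.855,62.985): [(0, 68.1345) (12.7437, 74.4947) (8.4082, 89) (0, 89)]  |A|=193.9335
10. canonical 4-gon: [(0, 68.1345) (12.7437, 74.4947) (8.4082, 89) (0, 89)]
11. shoelace: 193.9335

Area of P6's cell: 193.9335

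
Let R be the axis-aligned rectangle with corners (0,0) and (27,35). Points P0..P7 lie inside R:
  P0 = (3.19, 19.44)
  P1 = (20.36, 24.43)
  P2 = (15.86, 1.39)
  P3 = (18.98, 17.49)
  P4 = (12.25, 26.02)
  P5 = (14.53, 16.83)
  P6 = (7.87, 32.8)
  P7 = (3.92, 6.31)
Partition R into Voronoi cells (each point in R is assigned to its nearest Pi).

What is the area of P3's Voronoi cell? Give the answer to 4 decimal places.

Area of P3's cell: 119.4409

1. box [0,27]×[0,35]: [(0, 0) (27, 0) (27, 35) (0, 35)]
2. ⊥bis P3·P0 via (11.085,18.465): [(8.8046, 0) (27, 0) (27, 35) (13.127, 35)]  |A|=561.1961
3. ⊥bis P3·P1 via (19.67,20.96): [(11.5915, 22.5664) (8.8046, 0) (27, 0) (27, 19.5024)]  |A|=355.5534
4. ⊥bis P3·P2 via (17.42,9.44): [(11.5915, 22.5664) (10.1446, 10.8499) (27, 7.5835) (27, 19.5024)]  |A|=192.9329
5. ⊥bis P3·P4 via (15.615,21.755): [(15.6265, 21.764) (11.0461, 18.1503) (10.1446, 10.8499) (27, 7.5835) (27, 19.5024)]  |A|=183.8047
6. ⊥bis P3·P5 via (16.755,17.16): [(16.0857, 21.6727) (17.9142, 9.3442) (27, 7.5835) (27, 19.5024)]  |A|=119.4409
7. ⊥bis P3·P6 via (13.425,25.145): [(16.0857, 21.6727) (17.9142, 9.3442) (27, 7.5835) (27, 19.5024)]  |A|=119.4409
8. ⊥bis P3·P7 via (11.45,11.9): [(16.0857, 21.6727) (17.9142, 9.3442) (27, 7.5835) (27, 19.5024)]  |A|=119.4409
9. canonical 4-gon: [(16.0857, 21.6727) (17.9142, 9.3442) (27, 7.5835) (27, 19.5024)]
10. shoelace: 119.4409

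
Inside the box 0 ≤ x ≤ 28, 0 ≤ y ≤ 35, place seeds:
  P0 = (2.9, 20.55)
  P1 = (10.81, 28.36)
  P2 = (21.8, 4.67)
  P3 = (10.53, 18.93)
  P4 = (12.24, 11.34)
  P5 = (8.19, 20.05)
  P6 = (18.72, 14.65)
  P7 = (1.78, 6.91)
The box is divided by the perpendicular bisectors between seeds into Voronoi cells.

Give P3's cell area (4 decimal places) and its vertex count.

Area of P3's cell: 57.3635 (4 vertices)

1. box [0,28]×[0,35]: [(0, 0) (28, 0) (28, 35) (0, 35)]
2. ⊥bis P3·P0 via (6.715,19.74): [(2.5238, 0) (28, 0) (28, 35) (9.955, 35)]  |A|=761.6209
3. ⊥bis P3·P1 via (10.67,23.645): [(7.5637, 23.7372) (2.5238, 0) (28, 0) (28, 23.1304)]  |A|=538.7175
4. ⊥bis P3·P2 via (16.165,11.8): [(7.5637, 23.7372) (2.7838, 1.2245) (28, 21.1535) (28, 23.1304)]  |A|=256.4142
5. ⊥bis P3·P4 via (11.385,15.135): [(7.5637, 23.7372) (5.4535, 13.7987) (23.9733, 17.9711) (28, 21.1535) (28, 23.1304)]  |A|=145.5487
6. ⊥bis P3·P5 via (9.36,19.49): [(11.3392, 23.6251) (6.7789, 14.0973) (23.9733, 17.9711) (28, 21.1535) (28, 23.1304)]  |A|=121.0359
7. ⊥bis P3·P6 via (14.625,16.79): [(18.0922, 23.4246) (11.3392, 23.6251) (6.7789, 14.0973) (14.0771, 15.7415)]  |A|=57.3635
8. ⊥bis P3·P7 via (6.155,12.92): [(18.0922, 23.4246) (11.3392, 23.6251) (6.7789, 14.0973) (14.0771, 15.7415)]  |A|=57.3635
9. canonical 4-gon: [(18.0922, 23.4246) (11.3392, 23.6251) (6.7789, 14.0973) (14.0771, 15.7415)]
10. shoelace: 57.3635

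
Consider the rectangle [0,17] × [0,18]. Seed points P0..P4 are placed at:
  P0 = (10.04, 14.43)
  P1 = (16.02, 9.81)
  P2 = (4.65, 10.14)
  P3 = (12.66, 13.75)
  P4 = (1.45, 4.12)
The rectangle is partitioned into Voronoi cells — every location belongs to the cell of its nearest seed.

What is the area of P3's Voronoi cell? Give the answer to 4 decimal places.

1. box [0,17]×[0,18]: [(0, 0) (17, 0) (17, 18) (0, 18)]
2. ⊥bis P3·P0 via (11.35,14.09): [(7.6931, 0) (17, 0) (17, 18) (12.3648, 18)]  |A|=125.4792
3. ⊥bis P3·P1 via (14.34,11.78): [(9.7301, 7.8487) (17, 14.0484) (17, 18) (12.3648, 18)]  |A|=37.8902
4. ⊥bis P3·P2 via (8.655,11.945): [(10.0119, 8.9343) (10.2871, 8.3237) (17, 14.0484) (17, 18) (12.3648, 18)]  |A|=37.6548
5. ⊥bis P3·P4 via (7.055,8.935): [(10.0119, 8.9343) (10.2871, 8.3237) (17, 14.0484) (17, 18) (12.3648, 18)]  |A|=37.6548
6. canonical 5-gon: [(10.0119, 8.9343) (10.2871, 8.3237) (17, 14.0484) (17, 18) (12.3648, 18)]
7. shoelace: 37.6548

Area of P3's cell: 37.6548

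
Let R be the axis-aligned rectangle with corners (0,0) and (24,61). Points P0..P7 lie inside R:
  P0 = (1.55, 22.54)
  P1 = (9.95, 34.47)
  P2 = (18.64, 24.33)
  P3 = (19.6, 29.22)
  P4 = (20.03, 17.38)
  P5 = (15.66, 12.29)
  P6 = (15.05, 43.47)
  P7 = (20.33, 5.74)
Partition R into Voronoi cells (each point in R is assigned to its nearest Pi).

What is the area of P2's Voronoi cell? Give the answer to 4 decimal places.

1. box [0,24]×[0,61]: [(0, 0) (24, 0) (24, 61) (0, 61)]
2. ⊥bis P2·P0 via (10.095,23.435): [(12.5496, 0) (24, 0) (24, 61) (6.1605, 61)]  |A|=893.3441
3. ⊥bis P2·P1 via (14.295,29.4): [(9.8676, 25.6057) (12.5496, 0) (24, 0) (24, 37.7172)]  |A|=413.1149
4. ⊥bis P2·P3 via (19.12,26.775): [(12.7022, 28.0349) (9.8676, 25.6057) (12.5496, 0) (24, 0) (24, 25.817)]  |A|=345.8915
5. ⊥bis P2·P4 via (19.335,20.855): [(12.7022, 28.0349) (9.8676, 25.6057) (10.5493, 19.0979) (24, 21.788) (24, 25.817)]  |A|=90.02
6. ⊥bis P2·P5 via (17.15,18.31): [(12.7022, 28.0349) (9.8676, 25.6057) (10.4583, 19.9662) (12.4395, 19.4759) (24, 21.788) (24, 25.817)]  |A|=89.182
7. ⊥bis P2·P6 via (16.845,33.9): [(12.7022, 28.0349) (9.8676, 25.6057) (10.4583, 19.9662) (12.4395, 19.4759) (24, 21.788) (24, 25.817)]  |A|=89.182
8. ⊥bis P2·P7 via (19.485,15.035): [(12.7022, 28.0349) (9.8676, 25.6057) (10.4583, 19.9662) (12.4395, 19.4759) (24, 21.788) (24, 25.817)]  |A|=89.182
9. canonical 6-gon: [(12.7022, 28.0349) (9.8676, 25.6057) (10.4583, 19.9662) (12.4395, 19.4759) (24, 21.788) (24, 25.817)]
10. shoelace: 89.182

Area of P2's cell: 89.1820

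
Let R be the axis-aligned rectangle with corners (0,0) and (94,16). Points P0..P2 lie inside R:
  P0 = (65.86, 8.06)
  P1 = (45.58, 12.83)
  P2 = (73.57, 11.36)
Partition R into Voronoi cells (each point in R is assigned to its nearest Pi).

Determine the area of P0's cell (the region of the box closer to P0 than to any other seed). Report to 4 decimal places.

Area of P0's cell: 244.8318

1. box [0,94]×[0,16]: [(0, 0) (94, 0) (94, 16) (0, 16)]
2. ⊥bis P0·P1 via (55.72,10.445): [(53.2633, 0) (94, 0) (94, 16) (57.0266, 16)]  |A|=621.6813
3. ⊥bis P0·P2 via (69.715,9.71): [(53.2633, 0) (73.871, 0) (67.0228, 16) (57.0266, 16)]  |A|=244.8318
4. canonical 4-gon: [(53.2633, 0) (73.871, 0) (67.0228, 16) (57.0266, 16)]
5. shoelace: 244.8318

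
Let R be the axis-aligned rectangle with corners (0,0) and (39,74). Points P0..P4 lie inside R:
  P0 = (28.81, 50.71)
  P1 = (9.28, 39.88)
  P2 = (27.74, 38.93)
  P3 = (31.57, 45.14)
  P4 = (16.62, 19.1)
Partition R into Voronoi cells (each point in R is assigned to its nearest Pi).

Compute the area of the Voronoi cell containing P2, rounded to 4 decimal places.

1. box [0,39]×[0,74]: [(0, 0) (39, 0) (39, 74) (0, 74)]
2. ⊥bis P2·P0 via (28.275,44.82): [(0, 47.3883) (0, 0) (39, 0) (39, 43.8458)]  |A|=1779.065
3. ⊥bis P2·P1 via (18.51,39.405): [(18.8328, 45.6777) (16.4821, 0) (39, 0) (39, 43.8458)]  |A|=956.4057
4. ⊥bis P2·P3 via (29.655,42.035): [(24.5978, 45.154) (18.8328, 45.6777) (16.4821, 0) (39, 0) (39, 36.2715)]  |A|=901.8622
5. ⊥bis P2·P4 via (22.18,29.015): [(24.5978, 45.154) (18.8328, 45.6777) (18.0932, 31.3067) (39, 19.5829) (39, 36.2715)]  |A|=344.6741
6. canonical 5-gon: [(24.5978, 45.154) (18.8328, 45.6777) (18.0932, 31.3067) (39, 19.5829) (39, 36.2715)]
7. shoelace: 344.6741

Area of P2's cell: 344.6741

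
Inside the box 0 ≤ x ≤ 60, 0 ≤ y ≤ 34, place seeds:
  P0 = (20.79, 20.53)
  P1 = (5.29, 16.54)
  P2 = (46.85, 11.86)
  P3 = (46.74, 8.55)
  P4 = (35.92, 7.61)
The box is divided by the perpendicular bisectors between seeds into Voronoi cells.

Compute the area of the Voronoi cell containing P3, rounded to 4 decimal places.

Area of P3's cell: 185.5221

1. box [0,60]×[0,34]: [(0, 0) (60, 0) (60, 34) (0, 34)]
2. ⊥bis P3·P0 via (33.765,14.54): [(27.0525, 0) (60, 0) (60, 34) (42.7488, 34)]  |A|=853.377
3. ⊥bis P3·P1 via (26.015,12.545): [(27.0525, 0) (60, 0) (60, 34) (42.7488, 34)]  |A|=853.377
4. ⊥bis P3·P2 via (46.795,10.205): [(31.9908, 10.697) (27.0525, 0) (60, 0) (60, 9.7662)]  |A|=312.9904
5. ⊥bis P3·P4 via (41.33,8.08): [(41.129, 10.3933) (42.032, 0) (60, 0) (60, 9.7662)]  |A|=185.5221
6. canonical 4-gon: [(41.129, 10.3933) (42.032, 0) (60, 0) (60, 9.7662)]
7. shoelace: 185.5221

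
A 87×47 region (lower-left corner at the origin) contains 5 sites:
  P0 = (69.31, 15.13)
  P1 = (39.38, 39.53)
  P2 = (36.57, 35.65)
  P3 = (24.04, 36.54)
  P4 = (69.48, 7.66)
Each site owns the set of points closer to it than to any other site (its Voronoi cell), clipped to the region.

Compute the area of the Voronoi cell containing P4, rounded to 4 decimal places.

Area of P4's cell: 538.0153

1. box [0,87]×[0,47]: [(0, 0) (87, 0) (87, 47) (0, 47)]
2. ⊥bis P4·P0 via (69.395,11.395): [(0, 9.8157) (0, 0) (87, 0) (87, 11.7956)]  |A|=940.095
3. ⊥bis P4·P1 via (54.43,23.595): [(40.8241, 10.7448) (29.4475, 0) (87, 0) (87, 11.7956)]  |A|=581.5318
4. ⊥bis P4·P2 via (53.025,21.655): [(43.8035, 10.8126) (34.6074, 0) (87, 0) (87, 11.7956)]  |A|=538.0153
5. ⊥bis P4·P3 via (46.76,22.1): [(43.8035, 10.8126) (34.6074, 0) (87, 0) (87, 11.7956)]  |A|=538.0153
6. canonical 4-gon: [(43.8035, 10.8126) (34.6074, 0) (87, 0) (87, 11.7956)]
7. shoelace: 538.0153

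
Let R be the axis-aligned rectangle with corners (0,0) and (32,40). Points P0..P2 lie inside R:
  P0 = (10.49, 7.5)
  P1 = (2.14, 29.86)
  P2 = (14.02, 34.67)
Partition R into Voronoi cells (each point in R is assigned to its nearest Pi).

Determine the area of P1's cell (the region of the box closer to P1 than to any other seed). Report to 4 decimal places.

Area of P1's cell: 196.3992

1. box [0,32]×[0,40]: [(0, 0) (32, 0) (32, 40) (0, 40)]
2. ⊥bis P1·P0 via (6.315,18.68): [(0, 16.3218) (32, 28.2717) (32, 40) (0, 40)]  |A|=566.5051
3. ⊥bis P1·P2 via (8.08,32.265): [(0, 16.3218) (12.6261, 21.0368) (4.9482, 40) (0, 40)]  |A|=196.3992
4. canonical 4-gon: [(0, 16.3218) (12.6261, 21.0368) (4.9482, 40) (0, 40)]
5. shoelace: 196.3992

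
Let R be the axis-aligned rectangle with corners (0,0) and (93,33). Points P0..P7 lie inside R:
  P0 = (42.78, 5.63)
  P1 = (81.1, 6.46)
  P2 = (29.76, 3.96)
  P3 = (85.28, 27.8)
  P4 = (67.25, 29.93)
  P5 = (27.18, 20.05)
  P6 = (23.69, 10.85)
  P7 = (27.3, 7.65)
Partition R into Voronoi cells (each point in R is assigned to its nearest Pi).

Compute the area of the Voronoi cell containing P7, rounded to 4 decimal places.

Area of P7's cell: 86.4089

1. box [0,93]×[0,33]: [(0, 0) (93, 0) (93, 33) (0, 33)]
2. ⊥bis P7·P0 via (35.04,6.64): [(0, 0) (34.1735, 0) (38.4797, 33) (0, 33)]  |A|=1198.7791
3. ⊥bis P7·P1 via (54.2,7.055): [(0, 0) (34.1735, 0) (38.4797, 33) (0, 33)]  |A|=1198.7791
4. ⊥bis P7·P2 via (28.53,5.805): [(0, 0) (19.8225, 0) (35.541, 10.479) (38.4797, 33) (0, 33)]  |A|=1123.5871
5. ⊥bis P7·P3 via (56.29,17.725): [(0, 0) (19.8225, 0) (35.541, 10.479) (38.4797, 33) (0, 33)]  |A|=1123.5871
6. ⊥bis P7·P4 via (47.275,18.79): [(0, 0) (19.8225, 0) (35.541, 10.479) (38.4797, 33) (0, 33)]  |A|=1123.5871
7. ⊥bis P7·P5 via (27.24,13.85): [(0, 13.5864) (0, 0) (19.8225, 0) (35.541, 10.479) (35.9919, 13.9347)]  |A|=407.4068
8. ⊥bis P7·P6 via (25.495,9.25): [(29.5927, 13.8728) (17.2956, 0) (19.8225, 0) (35.541, 10.479) (35.9919, 13.9347)]  |A|=86.4089
9. canonical 5-gon: [(29.5927, 13.8728) (17.2956, 0) (19.8225, 0) (35.541, 10.479) (35.9919, 13.9347)]
10. shoelace: 86.4089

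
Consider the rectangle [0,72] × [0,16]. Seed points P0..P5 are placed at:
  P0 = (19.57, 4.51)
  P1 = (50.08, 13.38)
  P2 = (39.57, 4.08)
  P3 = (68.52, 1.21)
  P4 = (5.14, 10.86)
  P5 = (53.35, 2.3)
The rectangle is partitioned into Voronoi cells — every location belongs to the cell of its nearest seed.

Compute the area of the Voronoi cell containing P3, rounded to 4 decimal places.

Area of P3's cell: 161.7611

1. box [0,72]×[0,16]: [(0, 0) (72, 0) (72, 16) (0, 16)]
2. ⊥bis P3·P0 via (44.045,2.86): [(43.8522, 0) (72, 0) (72, 16) (44.9308, 16)]  |A|=441.7357
3. ⊥bis P3·P1 via (59.3,7.295): [(54.4855, 0) (72, 0) (72, 16) (65.0451, 16)]  |A|=195.7554
4. ⊥bis P3·P2 via (54.045,2.645): [(54.4855, 0) (72, 0) (72, 16) (65.0451, 16)]  |A|=195.7554
5. ⊥bis P3·P4 via (36.83,6.035): [(54.4855, 0) (72, 0) (72, 16) (65.0451, 16)]  |A|=195.7554
6. ⊥bis P3·P5 via (60.935,1.755): [(61.5814, 10.7518) (60.8089, 0) (72, 0) (72, 16) (65.0451, 16)]  |A|=161.7611
7. canonical 5-gon: [(61.5814, 10.7518) (60.8089, 0) (72, 0) (72, 16) (65.0451, 16)]
8. shoelace: 161.7611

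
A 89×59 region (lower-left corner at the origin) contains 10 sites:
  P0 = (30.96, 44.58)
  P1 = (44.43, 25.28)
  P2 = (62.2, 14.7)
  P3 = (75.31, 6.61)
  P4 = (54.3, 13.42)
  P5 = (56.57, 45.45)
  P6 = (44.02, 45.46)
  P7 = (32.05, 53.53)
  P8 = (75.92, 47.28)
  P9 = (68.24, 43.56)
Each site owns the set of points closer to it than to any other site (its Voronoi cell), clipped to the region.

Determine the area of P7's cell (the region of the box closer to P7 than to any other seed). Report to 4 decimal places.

1. box [0,89]×[0,59]: [(0, 0) (89, 0) (89, 59) (0, 59)]
2. ⊥bis P7·P0 via (31.505,49.055): [(0, 52.8919) (89, 42.0528) (89, 59) (0, 59)]  |A|=1025.9592
3. ⊥bis P7·P1 via (38.24,39.405): [(0, 52.8919) (54.0069, 46.3145) (82.954, 59) (0, 59)]  |A|=691.0937
4. ⊥bis P7·P2 via (47.125,34.115): [(0, 52.8919) (54.0069, 46.3145) (74.277, 55.1975) (79.1742, 59) (0, 59)]  |A|=683.9076
5. ⊥bis P7·P3 via (53.68,30.07): [(0, 52.8919) (54.0069, 46.3145) (74.277, 55.1975) (79.1742, 59) (0, 59)]  |A|=683.9076
6. ⊥bis P7·P4 via (43.175,33.475): [(0, 52.8919) (54.0069, 46.3145) (74.277, 55.1975) (79.1742, 59) (0, 59)]  |A|=683.9076
7. ⊥bis P7·P5 via (44.31,49.49): [(0, 52.8919) (43.6781, 47.5725) (47.4438, 59) (0, 59)]  |A|=404.4776
8. ⊥bis P7·P6 via (38.035,49.495): [(0, 52.8919) (37.2654, 48.3535) (44.4431, 59) (0, 59)]  |A|=350.3928
9. ⊥bis P7·P8 via (53.985,50.405): [(0, 52.8919) (37.2654, 48.3535) (44.4431, 59) (0, 59)]  |A|=350.3928
10. ⊥bis P7·P9 via (50.145,48.545): [(0, 52.8919) (37.2654, 48.3535) (44.4431, 59) (0, 59)]  |A|=350.3928
11. canonical 4-gon: [(0, 52.8919) (37.2654, 48.3535) (44.4431, 59) (0, 59)]
12. shoelace: 350.3928

Area of P7's cell: 350.3928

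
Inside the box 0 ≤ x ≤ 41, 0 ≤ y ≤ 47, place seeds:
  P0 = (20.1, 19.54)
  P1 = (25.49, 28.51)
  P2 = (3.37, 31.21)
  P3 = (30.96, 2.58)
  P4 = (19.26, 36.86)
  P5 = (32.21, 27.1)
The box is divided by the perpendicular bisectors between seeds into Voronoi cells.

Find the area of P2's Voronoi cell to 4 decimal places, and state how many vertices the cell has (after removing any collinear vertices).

1. box [0,41]×[0,47]: [(0, 0) (41, 0) (41, 47) (0, 47)]
2. ⊥bis P2·P0 via (11.735,25.375): [(0, 8.5518) (26.8195, 47) (0, 47)]  |A|=515.5806
3. ⊥bis P2·P1 via (14.43,29.86): [(0, 8.5518) (14.3381, 29.1067) (16.5221, 47) (0, 47)]  |A|=423.4537
4. ⊥bis P2·P3 via (17.165,16.895): [(0, 8.5518) (14.3381, 29.1067) (16.5221, 47) (0, 47)]  |A|=423.4537
5. ⊥bis P2·P4 via (11.315,34.035): [(0, 8.5518) (13.4964, 27.9001) (6.705, 47) (0, 47)]  |A|=323.4885
6. ⊥bis P2·P5 via (17.79,29.155): [(0, 8.5518) (13.4964, 27.9001) (6.705, 47) (0, 47)]  |A|=323.4885
7. canonical 4-gon: [(0, 8.5518) (13.4964, 27.9001) (6.705, 47) (0, 47)]
8. shoelace: 323.4885

Area of P2's cell: 323.4885 (4 vertices)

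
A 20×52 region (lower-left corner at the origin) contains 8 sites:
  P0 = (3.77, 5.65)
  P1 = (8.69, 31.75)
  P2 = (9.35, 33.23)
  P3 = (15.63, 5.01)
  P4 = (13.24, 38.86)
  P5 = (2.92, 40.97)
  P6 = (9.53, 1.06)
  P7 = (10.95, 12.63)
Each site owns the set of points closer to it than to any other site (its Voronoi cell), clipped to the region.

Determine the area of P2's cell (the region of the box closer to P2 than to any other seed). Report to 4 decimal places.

1. box [0,20]×[0,52]: [(0, 0) (20, 0) (20, 52) (0, 52)]
2. ⊥bis P2·P0 via (6.56,19.44): [(0, 20.7672) (20, 16.7208) (20, 52) (0, 52)]  |A|=665.1197
3. ⊥bis P2·P1 via (9.02,32.49): [(0, 36.5124) (20, 27.5935) (20, 52) (0, 52)]  |A|=398.9405
4. ⊥bis P2·P3 via (12.49,19.12): [(0, 36.5124) (20, 27.5935) (20, 52) (0, 52)]  |A|=398.9405
5. ⊥bis P2·P4 via (11.295,36.045): [(0, 43.8492) (0, 36.5124) (20, 27.5935) (20, 30.0304)]  |A|=97.7359
6. ⊥bis P2·P5 via (6.135,37.1): [(7.7847, 38.4704) (3.5318, 34.9374) (20, 27.5935) (20, 30.0304)]  |A|=59.5908
7. ⊥bis P2·P6 via (9.44,17.145): [(7.7847, 38.4704) (3.5318, 34.9374) (20, 27.5935) (20, 30.0304)]  |A|=59.5908
8. ⊥bis P2·P7 via (10.15,22.93): [(7.7847, 38.4704) (3.5318, 34.9374) (20, 27.5935) (20, 30.0304)]  |A|=59.5908
9. canonical 4-gon: [(7.7847, 38.4704) (3.5318, 34.9374) (20, 27.5935) (20, 30.0304)]
10. shoelace: 59.5908

Area of P2's cell: 59.5908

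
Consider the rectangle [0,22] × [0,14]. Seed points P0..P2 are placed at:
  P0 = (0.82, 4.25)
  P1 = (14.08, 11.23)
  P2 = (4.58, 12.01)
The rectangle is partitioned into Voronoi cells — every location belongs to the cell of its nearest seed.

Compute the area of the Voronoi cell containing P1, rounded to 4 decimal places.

Area of P1's cell: 174.5458

1. box [0,22]×[0,14]: [(0, 0) (22, 0) (22, 14) (0, 14)]
2. ⊥bis P1·P0 via (7.45,7.74): [(11.5243, 0) (22, 0) (22, 14) (4.1548, 14)]  |A|=198.2465
3. ⊥bis P1·P2 via (9.33,11.62): [(8.8007, 5.174) (11.5243, 0) (22, 0) (22, 14) (9.5254, 14)]  |A|=174.5458
4. canonical 5-gon: [(8.8007, 5.174) (11.5243, 0) (22, 0) (22, 14) (9.5254, 14)]
5. shoelace: 174.5458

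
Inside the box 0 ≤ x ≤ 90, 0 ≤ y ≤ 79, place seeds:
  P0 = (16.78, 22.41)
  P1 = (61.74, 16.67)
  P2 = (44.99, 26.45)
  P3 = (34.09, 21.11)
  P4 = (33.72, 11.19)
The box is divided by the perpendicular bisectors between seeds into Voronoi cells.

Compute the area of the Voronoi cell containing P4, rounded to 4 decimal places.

1. box [0,90]×[0,79]: [(0, 0) (90, 0) (90, 79) (0, 79)]
2. ⊥bis P4·P0 via (25.25,16.8): [(14.1227, 0) (90, 0) (90, 79) (66.4474, 79)]  |A|=3927.4799
3. ⊥bis P4·P1 via (47.73,13.93): [(42.172, 42.3489) (14.1227, 0) (50.4544, 0)]  |A|=769.3019
4. ⊥bis P4·P2 via (39.355,18.82): [(48.0261, 12.4161) (30.7816, 25.1517) (14.1227, 0) (50.4544, 0)]  |A|=548.4929
5. ⊥bis P4·P3 via (33.905,16.15): [(48.0261, 12.4161) (43.4525, 15.7939) (25.0385, 16.4807) (14.1227, 0) (50.4544, 0)]  |A|=466.6871
6. canonical 5-gon: [(48.0261, 12.4161) (43.4525, 15.7939) (25.0385, 16.4807) (14.1227, 0) (50.4544, 0)]
7. shoelace: 466.6871

Area of P4's cell: 466.6871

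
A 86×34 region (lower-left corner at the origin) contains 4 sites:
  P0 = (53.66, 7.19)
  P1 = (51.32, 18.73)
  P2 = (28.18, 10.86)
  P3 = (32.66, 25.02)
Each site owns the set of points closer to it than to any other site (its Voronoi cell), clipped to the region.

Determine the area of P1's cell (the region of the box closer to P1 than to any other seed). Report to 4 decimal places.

1. box [0,86]×[0,34]: [(0, 0) (86, 0) (86, 34) (0, 34)]
2. ⊥bis P1·P0 via (52.49,12.96): [(0, 2.3164) (86, 19.7549) (86, 34) (0, 34)]  |A|=1974.9311
3. ⊥bis P1·P2 via (39.75,14.795): [(41.1557, 10.6617) (86, 19.7549) (86, 34) (33.2183, 34)]  |A|=935.3219
4. ⊥bis P1·P3 via (41.99,21.875): [(39.6764, 15.0114) (41.1557, 10.6617) (86, 19.7549) (86, 34) (46.0772, 34)]  |A|=813.2364
5. canonical 5-gon: [(39.6764, 15.0114) (41.1557, 10.6617) (86, 19.7549) (86, 34) (46.0772, 34)]
6. shoelace: 813.2364

Area of P1's cell: 813.2364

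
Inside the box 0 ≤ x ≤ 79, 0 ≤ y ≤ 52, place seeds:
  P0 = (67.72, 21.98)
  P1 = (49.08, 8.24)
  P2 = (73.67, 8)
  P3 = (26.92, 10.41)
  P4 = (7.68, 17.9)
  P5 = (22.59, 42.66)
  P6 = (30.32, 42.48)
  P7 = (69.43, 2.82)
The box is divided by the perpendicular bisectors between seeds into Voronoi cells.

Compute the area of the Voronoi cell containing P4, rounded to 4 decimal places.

Area of P4's cell: 587.0409

1. box [0,79]×[0,52]: [(0, 0) (79, 0) (79, 52) (0, 52)]
2. ⊥bis P4·P0 via (37.7,19.94): [(0, 0) (39.055, 0) (35.5214, 52) (0, 52)]  |A|=1938.9861
3. ⊥bis P4·P1 via (28.38,13.07): [(0, 0) (25.3303, 0) (35.9595, 45.5534) (35.5214, 52) (0, 52)]  |A|=1626.3834
4. ⊥bis P4·P2 via (40.675,12.95): [(0, 0) (25.3303, 0) (35.9595, 45.5534) (35.5214, 52) (0, 52)]  |A|=1626.3834
5. ⊥bis P4·P3 via (17.3,14.155): [(0, 0) (11.7896, 0) (32.0328, 52) (0, 52)]  |A|=1139.3812
6. ⊥bis P4·P5 via (15.135,30.28): [(0, 39.394) (0, 0) (11.7896, 0) (21.9741, 26.1616)]  |A|=587.0409
7. ⊥bis P4·P6 via (19,30.19): [(0, 39.394) (0, 0) (11.7896, 0) (21.9741, 26.1616)]  |A|=587.0409
8. ⊥bis P4·P7 via (38.555,10.36): [(0, 39.394) (0, 0) (11.7896, 0) (21.9741, 26.1616)]  |A|=587.0409
9. canonical 4-gon: [(0, 39.394) (0, 0) (11.7896, 0) (21.9741, 26.1616)]
10. shoelace: 587.0409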